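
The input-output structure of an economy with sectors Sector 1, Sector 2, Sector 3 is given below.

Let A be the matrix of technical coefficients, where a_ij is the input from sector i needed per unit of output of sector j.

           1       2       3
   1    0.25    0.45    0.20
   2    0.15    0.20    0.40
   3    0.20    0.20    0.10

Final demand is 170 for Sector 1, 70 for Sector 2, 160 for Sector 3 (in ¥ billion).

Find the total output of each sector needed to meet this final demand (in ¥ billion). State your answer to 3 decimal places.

I − A =
  [   0.75    -0.45    -0.20]
  [  -0.15     0.80    -0.40]
  [  -0.20    -0.20     0.90]
Cofactors of I−A, C_ij = (−1)^(i+j)·(minor ij) (rows/columns in the sector order above):
  C_11 = (0.80)(0.90) − (-0.40)(-0.20) = 0.6400
  C_12 = −[(-0.15)(0.90) − (-0.40)(-0.20)] = 0.2150
  C_13 = (-0.15)(-0.20) − (0.80)(-0.20) = 0.1900
  C_21 = −[(-0.45)(0.90) − (-0.20)(-0.20)] = 0.4450
  C_22 = (0.75)(0.90) − (-0.20)(-0.20) = 0.6350
  C_23 = −[(0.75)(-0.20) − (-0.45)(-0.20)] = 0.2400
  C_31 = (-0.45)(-0.40) − (-0.20)(0.80) = 0.3400
  C_32 = −[(0.75)(-0.40) − (-0.20)(-0.15)] = 0.3300
  C_33 = (0.75)(0.80) − (-0.45)(-0.15) = 0.5325
det(I−A) = Σ_j (I−A)_1j·C_1j = (0.75)(0.6400) + (-0.45)(0.2150) + (-0.20)(0.1900) = 0.34525
adj(I−A) = Cᵀ =
  [ 0.6400   0.4450   0.3400]
  [ 0.2150   0.6350   0.3300]
  [ 0.1900   0.2400   0.5325]
(I − A)⁻¹ = adj(I−A) / det(I−A) ≈
  [   1.8537     1.2889     0.9848]
  [   0.6227     1.8392     0.9558]
  [   0.5503     0.6951     1.5424]
x = (I − A)⁻¹ d = adj(I−A)·d / det(I−A), with det(I−A) = 0.34525:
  x_1 = (0.6400·170 + 0.4450·70 + 0.3400·160) / 0.34525 = 194.35 / 0.34525 ≈ 562.925
  x_2 = (0.2150·170 + 0.6350·70 + 0.3300·160) / 0.34525 = 133.80 / 0.34525 ≈ 387.545
  x_3 = (0.1900·170 + 0.2400·70 + 0.5325·160) / 0.34525 = 134.30 / 0.34525 ≈ 388.993

x_1 = 562.925, x_2 = 387.545, x_3 = 388.993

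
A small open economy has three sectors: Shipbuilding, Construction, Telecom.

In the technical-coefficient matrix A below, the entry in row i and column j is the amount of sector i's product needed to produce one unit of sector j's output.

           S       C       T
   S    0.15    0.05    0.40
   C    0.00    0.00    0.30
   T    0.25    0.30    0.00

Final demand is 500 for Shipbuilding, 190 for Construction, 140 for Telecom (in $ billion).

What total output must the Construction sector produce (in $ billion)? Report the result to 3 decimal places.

I − A =
  [   0.85    -0.05    -0.40]
  [   0.00     1.00    -0.30]
  [  -0.25    -0.30     1.00]
Cofactors of I−A, C_ij = (−1)^(i+j)·(minor ij) (rows/columns in the sector order above):
  C_11 = (1.00)(1.00) − (-0.30)(-0.30) = 0.9100
  C_12 = −[(0.00)(1.00) − (-0.30)(-0.25)] = 0.0750
  C_13 = (0.00)(-0.30) − (1.00)(-0.25) = 0.2500
  C_21 = −[(-0.05)(1.00) − (-0.40)(-0.30)] = 0.1700
  C_22 = (0.85)(1.00) − (-0.40)(-0.25) = 0.7500
  C_23 = −[(0.85)(-0.30) − (-0.05)(-0.25)] = 0.2675
  C_31 = (-0.05)(-0.30) − (-0.40)(1.00) = 0.4150
  C_32 = −[(0.85)(-0.30) − (-0.40)(0.00)] = 0.2550
  C_33 = (0.85)(1.00) − (-0.05)(0.00) = 0.8500
det(I−A) = Σ_j (I−A)_1j·C_1j = (0.85)(0.9100) + (-0.05)(0.0750) + (-0.40)(0.2500) = 0.66975
adj(I−A) = Cᵀ =
  [ 0.9100   0.1700   0.4150]
  [ 0.0750   0.7500   0.2550]
  [ 0.2500   0.2675   0.8500]
(I − A)⁻¹ = adj(I−A) / det(I−A) ≈
  [   1.3587     0.2538     0.6196]
  [   0.1120     1.1198     0.3807]
  [   0.3733     0.3994     1.2691]
x = (I − A)⁻¹ d = adj(I−A)·d / det(I−A), with det(I−A) = 0.66975:
  x_S = (0.9100·500 + 0.1700·190 + 0.4150·140) / 0.66975 = 545.40 / 0.66975 ≈ 814.334
  x_C = (0.0750·500 + 0.7500·190 + 0.2550·140) / 0.66975 = 215.70 / 0.66975 ≈ 322.060
  x_T = (0.2500·500 + 0.2675·190 + 0.8500·140) / 0.66975 = 294.825 / 0.66975 ≈ 440.202

x_C = 322.060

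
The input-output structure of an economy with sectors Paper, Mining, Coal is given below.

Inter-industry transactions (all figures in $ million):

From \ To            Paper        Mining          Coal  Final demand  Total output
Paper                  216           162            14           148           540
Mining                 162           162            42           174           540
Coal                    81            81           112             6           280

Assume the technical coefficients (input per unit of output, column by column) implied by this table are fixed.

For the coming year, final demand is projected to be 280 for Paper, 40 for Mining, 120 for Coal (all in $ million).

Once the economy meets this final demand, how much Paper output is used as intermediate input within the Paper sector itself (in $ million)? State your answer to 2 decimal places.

Technical coefficients a_ij = z_ij / X_j:
  a_11 = 216/540 = 0.40, a_21 = 162/540 = 0.30, a_31 = 81/540 = 0.15
  a_12 = 162/540 = 0.30, a_22 = 162/540 = 0.30, a_32 = 81/540 = 0.15
  a_13 = 14/280 = 0.05, a_23 = 42/280 = 0.15, a_33 = 112/280 = 0.40
I − A =
  [   0.60    -0.30    -0.05]
  [  -0.30     0.70    -0.15]
  [  -0.15    -0.15     0.60]
Cofactors of I−A, C_ij = (−1)^(i+j)·(minor ij) (rows/columns in the sector order above):
  C_11 = (0.70)(0.60) − (-0.15)(-0.15) = 0.3975
  C_12 = −[(-0.30)(0.60) − (-0.15)(-0.15)] = 0.2025
  C_13 = (-0.30)(-0.15) − (0.70)(-0.15) = 0.1500
  C_21 = −[(-0.30)(0.60) − (-0.05)(-0.15)] = 0.1875
  C_22 = (0.60)(0.60) − (-0.05)(-0.15) = 0.3525
  C_23 = −[(0.60)(-0.15) − (-0.30)(-0.15)] = 0.1350
  C_31 = (-0.30)(-0.15) − (-0.05)(0.70) = 0.0800
  C_32 = −[(0.60)(-0.15) − (-0.05)(-0.30)] = 0.1050
  C_33 = (0.60)(0.70) − (-0.30)(-0.30) = 0.3300
det(I−A) = Σ_j (I−A)_1j·C_1j = (0.60)(0.3975) + (-0.30)(0.2025) + (-0.05)(0.1500) = 0.17025
adj(I−A) = Cᵀ =
  [ 0.3975   0.1875   0.0800]
  [ 0.2025   0.3525   0.1050]
  [ 0.1500   0.1350   0.3300]
(I − A)⁻¹ = adj(I−A) / det(I−A) ≈
  [   2.3348     1.1013     0.4699]
  [   1.1894     2.0705     0.6167]
  [   0.8811     0.7930     1.9383]
First solve x = (I − A)⁻¹ d = adj(I−A)·d / det(I−A); in particular x_1 = (0.3975·280 + 0.1875·40 + 0.0800·120) / 0.17025 = 128.40 / 0.17025 ≈ 754.1850.
Intermediate flow from 1 to 1: z_11 = a_11 · x_1 = 0.40 × 128.40 / 0.17025 = 51.36 / 0.17025 ≈ 301.67.

z_11 = 301.67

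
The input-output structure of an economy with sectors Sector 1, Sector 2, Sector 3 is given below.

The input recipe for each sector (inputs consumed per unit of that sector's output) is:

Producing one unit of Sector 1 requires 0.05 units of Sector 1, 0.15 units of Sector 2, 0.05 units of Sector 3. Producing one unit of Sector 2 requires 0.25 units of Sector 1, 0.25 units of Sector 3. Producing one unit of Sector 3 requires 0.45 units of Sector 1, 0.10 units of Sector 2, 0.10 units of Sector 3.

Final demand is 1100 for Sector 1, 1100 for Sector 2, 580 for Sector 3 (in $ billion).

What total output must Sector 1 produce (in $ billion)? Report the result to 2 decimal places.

x_1 = 2126.18

I − A =
  [   0.95    -0.25    -0.45]
  [  -0.15     1.00    -0.10]
  [  -0.05    -0.25     0.90]
Cofactors of I−A, C_ij = (−1)^(i+j)·(minor ij) (rows/columns in the sector order above):
  C_11 = (1.00)(0.90) − (-0.10)(-0.25) = 0.8750
  C_12 = −[(-0.15)(0.90) − (-0.10)(-0.05)] = 0.1400
  C_13 = (-0.15)(-0.25) − (1.00)(-0.05) = 0.0875
  C_21 = −[(-0.25)(0.90) − (-0.45)(-0.25)] = 0.3375
  C_22 = (0.95)(0.90) − (-0.45)(-0.05) = 0.8325
  C_23 = −[(0.95)(-0.25) − (-0.25)(-0.05)] = 0.2500
  C_31 = (-0.25)(-0.10) − (-0.45)(1.00) = 0.4750
  C_32 = −[(0.95)(-0.10) − (-0.45)(-0.15)] = 0.1625
  C_33 = (0.95)(1.00) − (-0.25)(-0.15) = 0.9125
det(I−A) = Σ_j (I−A)_1j·C_1j = (0.95)(0.8750) + (-0.25)(0.1400) + (-0.45)(0.0875) = 0.756875
adj(I−A) = Cᵀ =
  [ 0.8750   0.3375   0.4750]
  [ 0.1400   0.8325   0.1625]
  [ 0.0875   0.2500   0.9125]
(I − A)⁻¹ = adj(I−A) / det(I−A) ≈
  [   1.1561     0.4459     0.6276]
  [   0.1850     1.0999     0.2147]
  [   0.1156     0.3303     1.2056]
x = (I − A)⁻¹ d = adj(I−A)·d / det(I−A), with det(I−A) = 0.756875:
  x_1 = (0.8750·1100 + 0.3375·1100 + 0.4750·580) / 0.756875 = 1609.25 / 0.756875 ≈ 2126.18
  x_2 = (0.1400·1100 + 0.8325·1100 + 0.1625·580) / 0.756875 = 1164.00 / 0.756875 ≈ 1537.90
  x_3 = (0.0875·1100 + 0.2500·1100 + 0.9125·580) / 0.756875 = 900.50 / 0.756875 ≈ 1189.76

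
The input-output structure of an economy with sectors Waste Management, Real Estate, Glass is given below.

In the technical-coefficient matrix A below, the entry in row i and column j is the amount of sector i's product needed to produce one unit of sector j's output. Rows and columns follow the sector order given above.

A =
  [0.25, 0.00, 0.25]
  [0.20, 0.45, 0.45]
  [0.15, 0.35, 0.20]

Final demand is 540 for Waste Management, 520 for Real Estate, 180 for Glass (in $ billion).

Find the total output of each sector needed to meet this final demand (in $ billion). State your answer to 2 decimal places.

I − A =
  [   0.75     0.00    -0.25]
  [  -0.20     0.55    -0.45]
  [  -0.15    -0.35     0.80]
Cofactors of I−A, C_ij = (−1)^(i+j)·(minor ij) (rows/columns in the sector order above):
  C_11 = (0.55)(0.80) − (-0.45)(-0.35) = 0.2825
  C_12 = −[(-0.20)(0.80) − (-0.45)(-0.15)] = 0.2275
  C_13 = (-0.20)(-0.35) − (0.55)(-0.15) = 0.1525
  C_21 = −[(0.00)(0.80) − (-0.25)(-0.35)] = 0.0875
  C_22 = (0.75)(0.80) − (-0.25)(-0.15) = 0.5625
  C_23 = −[(0.75)(-0.35) − (0.00)(-0.15)] = 0.2625
  C_31 = (0.00)(-0.45) − (-0.25)(0.55) = 0.1375
  C_32 = −[(0.75)(-0.45) − (-0.25)(-0.20)] = 0.3875
  C_33 = (0.75)(0.55) − (0.00)(-0.20) = 0.4125
det(I−A) = Σ_j (I−A)_1j·C_1j = (0.75)(0.2825) + (0.00)(0.2275) + (-0.25)(0.1525) = 0.17375
adj(I−A) = Cᵀ =
  [ 0.2825   0.0875   0.1375]
  [ 0.2275   0.5625   0.3875]
  [ 0.1525   0.2625   0.4125]
(I − A)⁻¹ = adj(I−A) / det(I−A) ≈
  [   1.6259     0.5036     0.7914]
  [   1.3094     3.2374     2.2302]
  [   0.8777     1.5108     2.3741]
x = (I − A)⁻¹ d = adj(I−A)·d / det(I−A), with det(I−A) = 0.17375:
  x_1 = (0.2825·540 + 0.0875·520 + 0.1375·180) / 0.17375 = 222.80 / 0.17375 ≈ 1282.30
  x_2 = (0.2275·540 + 0.5625·520 + 0.3875·180) / 0.17375 = 485.10 / 0.17375 ≈ 2791.94
  x_3 = (0.1525·540 + 0.2625·520 + 0.4125·180) / 0.17375 = 293.10 / 0.17375 ≈ 1686.91

x_1 = 1282.30, x_2 = 2791.94, x_3 = 1686.91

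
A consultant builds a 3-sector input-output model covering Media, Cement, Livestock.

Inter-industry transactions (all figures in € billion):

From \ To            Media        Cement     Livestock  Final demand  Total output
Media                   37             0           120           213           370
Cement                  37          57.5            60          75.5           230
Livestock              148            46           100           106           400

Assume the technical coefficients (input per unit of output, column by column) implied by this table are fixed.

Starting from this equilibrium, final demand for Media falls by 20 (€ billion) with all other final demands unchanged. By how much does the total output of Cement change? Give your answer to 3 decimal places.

Δx_C = -7.045

Technical coefficients a_ij = z_ij / X_j:
  a_MM = 37/370 = 0.10, a_CM = 37/370 = 0.10, a_LM = 148/370 = 0.40
  a_MC = 0/230 = 0.00, a_CC = 57.5/230 = 0.25, a_LC = 46/230 = 0.20
  a_ML = 120/400 = 0.30, a_CL = 60/400 = 0.15, a_LL = 100/400 = 0.25
I − A =
  [   0.90     0.00    -0.30]
  [  -0.10     0.75    -0.15]
  [  -0.40    -0.20     0.75]
Cofactors of I−A, C_ij = (−1)^(i+j)·(minor ij) (rows/columns in the sector order above):
  C_11 = (0.75)(0.75) − (-0.15)(-0.20) = 0.5325
  C_12 = −[(-0.10)(0.75) − (-0.15)(-0.40)] = 0.1350
  C_13 = (-0.10)(-0.20) − (0.75)(-0.40) = 0.3200
  C_21 = −[(0.00)(0.75) − (-0.30)(-0.20)] = 0.0600
  C_22 = (0.90)(0.75) − (-0.30)(-0.40) = 0.5550
  C_23 = −[(0.90)(-0.20) − (0.00)(-0.40)] = 0.1800
  C_31 = (0.00)(-0.15) − (-0.30)(0.75) = 0.2250
  C_32 = −[(0.90)(-0.15) − (-0.30)(-0.10)] = 0.1650
  C_33 = (0.90)(0.75) − (0.00)(-0.10) = 0.6750
det(I−A) = Σ_j (I−A)_1j·C_1j = (0.90)(0.5325) + (0.00)(0.1350) + (-0.30)(0.3200) = 0.38325
adj(I−A) = Cᵀ =
  [ 0.5325   0.0600   0.2250]
  [ 0.1350   0.5550   0.1650]
  [ 0.3200   0.1800   0.6750]
(I − A)⁻¹ = adj(I−A) / det(I−A) ≈
  [   1.3894     0.1566     0.5871]
  [   0.3523     1.4481     0.4305]
  [   0.8350     0.4697     1.7613]
Δx = (I − A)⁻¹ Δd with Δd having -20 in the Media component and 0 elsewhere.
So Δx_C = L_CM · (-20), where L_CM = adj(I−A)_CM / det(I−A) = 0.1350 / 0.38325.
Δx_C = 0.1350 × (-20) / 0.38325 = -2.70 / 0.38325 ≈ -7.045.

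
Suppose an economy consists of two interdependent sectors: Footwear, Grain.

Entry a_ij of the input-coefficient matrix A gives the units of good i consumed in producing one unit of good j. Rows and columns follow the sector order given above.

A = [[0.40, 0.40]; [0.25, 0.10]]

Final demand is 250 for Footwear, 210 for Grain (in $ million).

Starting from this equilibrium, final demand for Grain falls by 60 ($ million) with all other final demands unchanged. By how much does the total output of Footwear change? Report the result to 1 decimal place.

Δx_F = -54.5

I − A =
  [   0.60    -0.40]
  [  -0.25     0.90]
det(I−A) = (0.60)(0.90) − (-0.40)(-0.25) = 0.4400
adj(I−A) = [[0.90, 0.40], [0.25, 0.60]]
(I − A)⁻¹ = adj(I−A) / det(I−A) ≈
  [   2.0455     0.9091]
  [   0.5682     1.3636]
Δx = (I − A)⁻¹ Δd with Δd having -60 in the Grain component and 0 elsewhere.
So Δx_F = L_FG · (-60), where L_FG = adj(I−A)_FG / det(I−A) = 0.40 / 0.4400.
Δx_F = 0.40 × (-60) / 0.4400 = -24.00 / 0.4400 ≈ -54.5.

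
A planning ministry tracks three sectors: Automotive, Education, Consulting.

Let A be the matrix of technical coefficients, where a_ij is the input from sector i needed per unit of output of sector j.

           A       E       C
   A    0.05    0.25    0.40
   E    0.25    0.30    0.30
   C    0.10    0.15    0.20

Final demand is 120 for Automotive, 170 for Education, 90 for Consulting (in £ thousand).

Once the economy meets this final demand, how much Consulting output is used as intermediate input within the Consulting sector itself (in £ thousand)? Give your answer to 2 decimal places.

I − A =
  [   0.95    -0.25    -0.40]
  [  -0.25     0.70    -0.30]
  [  -0.10    -0.15     0.80]
Cofactors of I−A, C_ij = (−1)^(i+j)·(minor ij) (rows/columns in the sector order above):
  C_11 = (0.70)(0.80) − (-0.30)(-0.15) = 0.5150
  C_12 = −[(-0.25)(0.80) − (-0.30)(-0.10)] = 0.2300
  C_13 = (-0.25)(-0.15) − (0.70)(-0.10) = 0.1075
  C_21 = −[(-0.25)(0.80) − (-0.40)(-0.15)] = 0.2600
  C_22 = (0.95)(0.80) − (-0.40)(-0.10) = 0.7200
  C_23 = −[(0.95)(-0.15) − (-0.25)(-0.10)] = 0.1675
  C_31 = (-0.25)(-0.30) − (-0.40)(0.70) = 0.3550
  C_32 = −[(0.95)(-0.30) − (-0.40)(-0.25)] = 0.3850
  C_33 = (0.95)(0.70) − (-0.25)(-0.25) = 0.6025
det(I−A) = Σ_j (I−A)_1j·C_1j = (0.95)(0.5150) + (-0.25)(0.2300) + (-0.40)(0.1075) = 0.38875
adj(I−A) = Cᵀ =
  [ 0.5150   0.2600   0.3550]
  [ 0.2300   0.7200   0.3850]
  [ 0.1075   0.1675   0.6025]
(I − A)⁻¹ = adj(I−A) / det(I−A) ≈
  [   1.3248     0.6688     0.9132]
  [   0.5916     1.8521     0.9904]
  [   0.2765     0.4309     1.5498]
First solve x = (I − A)⁻¹ d = adj(I−A)·d / det(I−A); in particular x_C = (0.1075·120 + 0.1675·170 + 0.6025·90) / 0.38875 = 95.60 / 0.38875 ≈ 245.9164.
Intermediate flow from C to C: z_CC = a_CC · x_C = 0.20 × 95.60 / 0.38875 = 19.12 / 0.38875 ≈ 49.18.

z_CC = 49.18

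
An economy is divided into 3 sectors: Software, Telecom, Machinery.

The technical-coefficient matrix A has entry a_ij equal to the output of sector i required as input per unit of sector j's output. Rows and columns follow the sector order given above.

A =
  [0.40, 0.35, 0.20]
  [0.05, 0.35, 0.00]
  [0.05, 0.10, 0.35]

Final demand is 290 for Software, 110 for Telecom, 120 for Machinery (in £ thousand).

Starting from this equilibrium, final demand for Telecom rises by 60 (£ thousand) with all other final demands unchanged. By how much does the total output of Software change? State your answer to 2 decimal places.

Δx_1 = 63.29

I − A =
  [   0.60    -0.35    -0.20]
  [  -0.05     0.65     0.00]
  [  -0.05    -0.10     0.65]
Cofactors of I−A, C_ij = (−1)^(i+j)·(minor ij) (rows/columns in the sector order above):
  C_11 = (0.65)(0.65) − (0.00)(-0.10) = 0.4225
  C_12 = −[(-0.05)(0.65) − (0.00)(-0.05)] = 0.0325
  C_13 = (-0.05)(-0.10) − (0.65)(-0.05) = 0.0375
  C_21 = −[(-0.35)(0.65) − (-0.20)(-0.10)] = 0.2475
  C_22 = (0.60)(0.65) − (-0.20)(-0.05) = 0.3800
  C_23 = −[(0.60)(-0.10) − (-0.35)(-0.05)] = 0.0775
  C_31 = (-0.35)(0.00) − (-0.20)(0.65) = 0.1300
  C_32 = −[(0.60)(0.00) − (-0.20)(-0.05)] = 0.0100
  C_33 = (0.60)(0.65) − (-0.35)(-0.05) = 0.3725
det(I−A) = Σ_j (I−A)_1j·C_1j = (0.60)(0.4225) + (-0.35)(0.0325) + (-0.20)(0.0375) = 0.234625
adj(I−A) = Cᵀ =
  [ 0.4225   0.2475   0.1300]
  [ 0.0325   0.3800   0.0100]
  [ 0.0375   0.0775   0.3725]
(I − A)⁻¹ = adj(I−A) / det(I−A) ≈
  [   1.8007     1.0549     0.5541]
  [   0.1385     1.6196     0.0426]
  [   0.1598     0.3303     1.5876]
Δx = (I − A)⁻¹ Δd with Δd having +60 in the Telecom component and 0 elsewhere.
So Δx_1 = L_12 · (+60), where L_12 = adj(I−A)_12 / det(I−A) = 0.2475 / 0.234625.
Δx_1 = 0.2475 × (+60) / 0.234625 = 14.85 / 0.234625 ≈ 63.29.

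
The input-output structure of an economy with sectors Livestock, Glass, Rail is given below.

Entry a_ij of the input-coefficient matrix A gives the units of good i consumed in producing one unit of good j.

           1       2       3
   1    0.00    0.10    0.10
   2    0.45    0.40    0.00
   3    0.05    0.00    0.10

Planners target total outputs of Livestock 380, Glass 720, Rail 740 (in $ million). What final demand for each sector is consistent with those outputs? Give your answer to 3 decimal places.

I − A =
  [   1.00    -0.10    -0.10]
  [  -0.45     0.60     0.00]
  [  -0.05     0.00     0.90]
d = (I − A) x:
  d_1 = (+1.00)·380 + (-0.10)·720 + (-0.10)·740 = 234.000
  d_2 = (-0.45)·380 + (+0.60)·720 + (+0.00)·740 = 261.000
  d_3 = (-0.05)·380 + (+0.00)·720 + (+0.90)·740 = 647.000

d_1 = 234.000, d_2 = 261.000, d_3 = 647.000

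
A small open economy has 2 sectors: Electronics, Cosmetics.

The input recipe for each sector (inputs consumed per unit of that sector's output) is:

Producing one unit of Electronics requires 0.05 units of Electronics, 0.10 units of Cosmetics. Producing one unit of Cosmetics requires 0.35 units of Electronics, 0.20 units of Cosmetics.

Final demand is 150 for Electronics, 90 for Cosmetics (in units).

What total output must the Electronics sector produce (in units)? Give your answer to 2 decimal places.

I − A =
  [   0.95    -0.35]
  [  -0.10     0.80]
det(I−A) = (0.95)(0.80) − (-0.35)(-0.10) = 0.7250
adj(I−A) = [[0.80, 0.35], [0.10, 0.95]]
(I − A)⁻¹ = adj(I−A) / det(I−A) ≈
  [   1.1034     0.4828]
  [   0.1379     1.3103]
x = (I − A)⁻¹ d = adj(I−A)·d / det(I−A), with det(I−A) = 0.7250:
  x_E = (0.80·150 + 0.35·90) / 0.7250 = 151.50 / 0.7250 ≈ 208.97
  x_C = (0.10·150 + 0.95·90) / 0.7250 = 100.50 / 0.7250 ≈ 138.62

x_E = 208.97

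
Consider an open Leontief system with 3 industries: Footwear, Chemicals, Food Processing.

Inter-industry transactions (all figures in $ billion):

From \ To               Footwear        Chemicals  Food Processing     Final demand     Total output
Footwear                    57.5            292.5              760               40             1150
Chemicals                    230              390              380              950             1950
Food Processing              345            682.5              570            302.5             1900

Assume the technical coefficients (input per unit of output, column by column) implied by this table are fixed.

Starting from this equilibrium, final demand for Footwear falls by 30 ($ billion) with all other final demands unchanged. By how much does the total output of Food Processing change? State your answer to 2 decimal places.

Technical coefficients a_ij = z_ij / X_j:
  a_11 = 57.5/1150 = 0.05, a_21 = 230/1150 = 0.20, a_31 = 345/1150 = 0.30
  a_12 = 292.5/1950 = 0.15, a_22 = 390/1950 = 0.20, a_32 = 682.5/1950 = 0.35
  a_13 = 760/1900 = 0.40, a_23 = 380/1900 = 0.20, a_33 = 570/1900 = 0.30
I − A =
  [   0.95    -0.15    -0.40]
  [  -0.20     0.80    -0.20]
  [  -0.30    -0.35     0.70]
Cofactors of I−A, C_ij = (−1)^(i+j)·(minor ij) (rows/columns in the sector order above):
  C_11 = (0.80)(0.70) − (-0.20)(-0.35) = 0.4900
  C_12 = −[(-0.20)(0.70) − (-0.20)(-0.30)] = 0.2000
  C_13 = (-0.20)(-0.35) − (0.80)(-0.30) = 0.3100
  C_21 = −[(-0.15)(0.70) − (-0.40)(-0.35)] = 0.2450
  C_22 = (0.95)(0.70) − (-0.40)(-0.30) = 0.5450
  C_23 = −[(0.95)(-0.35) − (-0.15)(-0.30)] = 0.3775
  C_31 = (-0.15)(-0.20) − (-0.40)(0.80) = 0.3500
  C_32 = −[(0.95)(-0.20) − (-0.40)(-0.20)] = 0.2700
  C_33 = (0.95)(0.80) − (-0.15)(-0.20) = 0.7300
det(I−A) = Σ_j (I−A)_1j·C_1j = (0.95)(0.4900) + (-0.15)(0.2000) + (-0.40)(0.3100) = 0.3115
adj(I−A) = Cᵀ =
  [ 0.4900   0.2450   0.3500]
  [ 0.2000   0.5450   0.2700]
  [ 0.3100   0.3775   0.7300]
(I − A)⁻¹ = adj(I−A) / det(I−A) ≈
  [   1.5730     0.7865     1.1236]
  [   0.6421     1.7496     0.8668]
  [   0.9952     1.2119     2.3435]
Δx = (I − A)⁻¹ Δd with Δd having -30 in the Footwear component and 0 elsewhere.
So Δx_3 = L_31 · (-30), where L_31 = adj(I−A)_31 / det(I−A) = 0.3100 / 0.3115.
Δx_3 = 0.3100 × (-30) / 0.3115 = -9.30 / 0.3115 ≈ -29.86.

Δx_3 = -29.86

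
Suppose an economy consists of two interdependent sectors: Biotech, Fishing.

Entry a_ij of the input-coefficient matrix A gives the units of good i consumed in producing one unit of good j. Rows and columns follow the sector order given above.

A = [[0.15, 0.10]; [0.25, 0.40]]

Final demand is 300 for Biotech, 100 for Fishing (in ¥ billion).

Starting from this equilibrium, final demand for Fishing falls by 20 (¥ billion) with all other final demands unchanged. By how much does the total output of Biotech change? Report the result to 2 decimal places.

Δx_B = -4.12

I − A =
  [   0.85    -0.10]
  [  -0.25     0.60]
det(I−A) = (0.85)(0.60) − (-0.10)(-0.25) = 0.4850
adj(I−A) = [[0.60, 0.10], [0.25, 0.85]]
(I − A)⁻¹ = adj(I−A) / det(I−A) ≈
  [   1.2371     0.2062]
  [   0.5155     1.7526]
Δx = (I − A)⁻¹ Δd with Δd having -20 in the Fishing component and 0 elsewhere.
So Δx_B = L_BF · (-20), where L_BF = adj(I−A)_BF / det(I−A) = 0.10 / 0.4850.
Δx_B = 0.10 × (-20) / 0.4850 = -2.00 / 0.4850 ≈ -4.12.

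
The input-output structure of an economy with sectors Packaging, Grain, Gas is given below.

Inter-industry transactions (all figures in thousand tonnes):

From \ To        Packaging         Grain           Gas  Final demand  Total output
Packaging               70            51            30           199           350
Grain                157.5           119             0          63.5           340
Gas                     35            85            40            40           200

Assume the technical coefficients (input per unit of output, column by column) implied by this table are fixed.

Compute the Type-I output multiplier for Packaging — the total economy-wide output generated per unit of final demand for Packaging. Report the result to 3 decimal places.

m_1 = 3.153

Technical coefficients a_ij = z_ij / X_j:
  a_11 = 70/350 = 0.20, a_21 = 157.5/350 = 0.45, a_31 = 35/350 = 0.10
  a_12 = 51/340 = 0.15, a_22 = 119/340 = 0.35, a_32 = 85/340 = 0.25
  a_13 = 30/200 = 0.15, a_23 = 0/200 = 0.00, a_33 = 40/200 = 0.20
I − A =
  [   0.80    -0.15    -0.15]
  [  -0.45     0.65     0.00]
  [  -0.10    -0.25     0.80]
Cofactors of I−A, C_ij = (−1)^(i+j)·(minor ij) (rows/columns in the sector order above):
  C_11 = (0.65)(0.80) − (0.00)(-0.25) = 0.5200
  C_12 = −[(-0.45)(0.80) − (0.00)(-0.10)] = 0.3600
  C_13 = (-0.45)(-0.25) − (0.65)(-0.10) = 0.1775
  C_21 = −[(-0.15)(0.80) − (-0.15)(-0.25)] = 0.1575
  C_22 = (0.80)(0.80) − (-0.15)(-0.10) = 0.6250
  C_23 = −[(0.80)(-0.25) − (-0.15)(-0.10)] = 0.2150
  C_31 = (-0.15)(0.00) − (-0.15)(0.65) = 0.0975
  C_32 = −[(0.80)(0.00) − (-0.15)(-0.45)] = 0.0675
  C_33 = (0.80)(0.65) − (-0.15)(-0.45) = 0.4525
det(I−A) = Σ_j (I−A)_1j·C_1j = (0.80)(0.5200) + (-0.15)(0.3600) + (-0.15)(0.1775) = 0.335375
adj(I−A) = Cᵀ =
  [ 0.5200   0.1575   0.0975]
  [ 0.3600   0.6250   0.0675]
  [ 0.1775   0.2150   0.4525]
(I − A)⁻¹ = adj(I−A) / det(I−A) ≈
  [   1.5505     0.4696     0.2907]
  [   1.0734     1.8636     0.2013]
  [   0.5293     0.6411     1.3492]
The output multiplier for sector j is the column-j sum of the Leontief inverse (I − A)⁻¹ = adj(I−A) / det(I−A).
Column 1 of adj(I−A): (0.5200, 0.3600, 0.1775); det(I−A) = 0.335375.
m_1 = (0.5200 + 0.3600 + 0.1775) / 0.335375 = 1.0575 / 0.335375 ≈ 3.153.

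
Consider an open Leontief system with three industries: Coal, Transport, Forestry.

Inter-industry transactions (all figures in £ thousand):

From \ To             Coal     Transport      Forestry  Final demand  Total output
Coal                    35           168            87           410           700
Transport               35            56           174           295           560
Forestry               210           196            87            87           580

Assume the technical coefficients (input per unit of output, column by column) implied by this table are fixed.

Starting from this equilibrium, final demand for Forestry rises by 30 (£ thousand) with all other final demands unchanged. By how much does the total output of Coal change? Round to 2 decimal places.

Δx_1 = 12.41

Technical coefficients a_ij = z_ij / X_j:
  a_11 = 35/700 = 0.05, a_21 = 35/700 = 0.05, a_31 = 210/700 = 0.30
  a_12 = 168/560 = 0.30, a_22 = 56/560 = 0.10, a_32 = 196/560 = 0.35
  a_13 = 87/580 = 0.15, a_23 = 174/580 = 0.30, a_33 = 87/580 = 0.15
I − A =
  [   0.95    -0.30    -0.15]
  [  -0.05     0.90    -0.30]
  [  -0.30    -0.35     0.85]
Cofactors of I−A, C_ij = (−1)^(i+j)·(minor ij) (rows/columns in the sector order above):
  C_11 = (0.90)(0.85) − (-0.30)(-0.35) = 0.6600
  C_12 = −[(-0.05)(0.85) − (-0.30)(-0.30)] = 0.1325
  C_13 = (-0.05)(-0.35) − (0.90)(-0.30) = 0.2875
  C_21 = −[(-0.30)(0.85) − (-0.15)(-0.35)] = 0.3075
  C_22 = (0.95)(0.85) − (-0.15)(-0.30) = 0.7625
  C_23 = −[(0.95)(-0.35) − (-0.30)(-0.30)] = 0.4225
  C_31 = (-0.30)(-0.30) − (-0.15)(0.90) = 0.2250
  C_32 = −[(0.95)(-0.30) − (-0.15)(-0.05)] = 0.2925
  C_33 = (0.95)(0.90) − (-0.30)(-0.05) = 0.8400
det(I−A) = Σ_j (I−A)_1j·C_1j = (0.95)(0.6600) + (-0.30)(0.1325) + (-0.15)(0.2875) = 0.544125
adj(I−A) = Cᵀ =
  [ 0.6600   0.3075   0.2250]
  [ 0.1325   0.7625   0.2925]
  [ 0.2875   0.4225   0.8400]
(I − A)⁻¹ = adj(I−A) / det(I−A) ≈
  [   1.2130     0.5651     0.4135]
  [   0.2435     1.4013     0.5376]
  [   0.5284     0.7765     1.5438]
Δx = (I − A)⁻¹ Δd with Δd having +30 in the Forestry component and 0 elsewhere.
So Δx_1 = L_13 · (+30), where L_13 = adj(I−A)_13 / det(I−A) = 0.2250 / 0.544125.
Δx_1 = 0.2250 × (+30) / 0.544125 = 6.75 / 0.544125 ≈ 12.41.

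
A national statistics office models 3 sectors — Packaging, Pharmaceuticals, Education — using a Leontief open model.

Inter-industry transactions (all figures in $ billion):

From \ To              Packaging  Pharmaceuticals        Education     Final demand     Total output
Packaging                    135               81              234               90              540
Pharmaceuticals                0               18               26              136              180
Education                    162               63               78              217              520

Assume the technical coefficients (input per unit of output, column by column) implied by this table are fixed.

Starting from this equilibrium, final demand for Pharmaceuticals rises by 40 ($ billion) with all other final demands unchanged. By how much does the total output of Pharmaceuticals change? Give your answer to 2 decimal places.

Δx_2 = 46.49

Technical coefficients a_ij = z_ij / X_j:
  a_11 = 135/540 = 0.25, a_21 = 0/540 = 0.00, a_31 = 162/540 = 0.30
  a_12 = 81/180 = 0.45, a_22 = 18/180 = 0.10, a_32 = 63/180 = 0.35
  a_13 = 234/520 = 0.45, a_23 = 26/520 = 0.05, a_33 = 78/520 = 0.15
I − A =
  [   0.75    -0.45    -0.45]
  [   0.00     0.90    -0.05]
  [  -0.30    -0.35     0.85]
Cofactors of I−A, C_ij = (−1)^(i+j)·(minor ij) (rows/columns in the sector order above):
  C_11 = (0.90)(0.85) − (-0.05)(-0.35) = 0.7475
  C_12 = −[(0.00)(0.85) − (-0.05)(-0.30)] = 0.0150
  C_13 = (0.00)(-0.35) − (0.90)(-0.30) = 0.2700
  C_21 = −[(-0.45)(0.85) − (-0.45)(-0.35)] = 0.5400
  C_22 = (0.75)(0.85) − (-0.45)(-0.30) = 0.5025
  C_23 = −[(0.75)(-0.35) − (-0.45)(-0.30)] = 0.3975
  C_31 = (-0.45)(-0.05) − (-0.45)(0.90) = 0.4275
  C_32 = −[(0.75)(-0.05) − (-0.45)(0.00)] = 0.0375
  C_33 = (0.75)(0.90) − (-0.45)(0.00) = 0.6750
det(I−A) = Σ_j (I−A)_1j·C_1j = (0.75)(0.7475) + (-0.45)(0.0150) + (-0.45)(0.2700) = 0.432375
adj(I−A) = Cᵀ =
  [ 0.7475   0.5400   0.4275]
  [ 0.0150   0.5025   0.0375]
  [ 0.2700   0.3975   0.6750]
(I − A)⁻¹ = adj(I−A) / det(I−A) ≈
  [   1.7288     1.2489     0.9887]
  [   0.0347     1.1622     0.0867]
  [   0.6245     0.9193     1.5611]
Δx = (I − A)⁻¹ Δd with Δd having +40 in the Pharmaceuticals component and 0 elsewhere.
So Δx_2 = L_22 · (+40), where L_22 = adj(I−A)_22 / det(I−A) = 0.5025 / 0.432375.
Δx_2 = 0.5025 × (+40) / 0.432375 = 20.10 / 0.432375 ≈ 46.49.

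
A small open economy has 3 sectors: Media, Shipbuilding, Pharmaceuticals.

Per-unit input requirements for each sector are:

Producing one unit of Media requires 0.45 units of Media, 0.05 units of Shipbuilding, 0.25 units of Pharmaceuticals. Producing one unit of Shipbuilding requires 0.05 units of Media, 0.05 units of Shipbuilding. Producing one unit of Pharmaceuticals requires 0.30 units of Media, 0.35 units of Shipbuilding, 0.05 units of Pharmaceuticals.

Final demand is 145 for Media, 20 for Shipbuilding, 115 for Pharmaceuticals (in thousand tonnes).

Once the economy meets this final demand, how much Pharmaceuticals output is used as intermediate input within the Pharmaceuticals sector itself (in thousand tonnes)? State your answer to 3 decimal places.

z_33 = 11.292

I − A =
  [   0.55    -0.05    -0.30]
  [  -0.05     0.95    -0.35]
  [  -0.25     0.00     0.95]
Cofactors of I−A, C_ij = (−1)^(i+j)·(minor ij) (rows/columns in the sector order above):
  C_11 = (0.95)(0.95) − (-0.35)(0.00) = 0.9025
  C_12 = −[(-0.05)(0.95) − (-0.35)(-0.25)] = 0.1350
  C_13 = (-0.05)(0.00) − (0.95)(-0.25) = 0.2375
  C_21 = −[(-0.05)(0.95) − (-0.30)(0.00)] = 0.0475
  C_22 = (0.55)(0.95) − (-0.30)(-0.25) = 0.4475
  C_23 = −[(0.55)(0.00) − (-0.05)(-0.25)] = 0.0125
  C_31 = (-0.05)(-0.35) − (-0.30)(0.95) = 0.3025
  C_32 = −[(0.55)(-0.35) − (-0.30)(-0.05)] = 0.2075
  C_33 = (0.55)(0.95) − (-0.05)(-0.05) = 0.5200
det(I−A) = Σ_j (I−A)_1j·C_1j = (0.55)(0.9025) + (-0.05)(0.1350) + (-0.30)(0.2375) = 0.418375
adj(I−A) = Cᵀ =
  [ 0.9025   0.0475   0.3025]
  [ 0.1350   0.4475   0.2075]
  [ 0.2375   0.0125   0.5200]
(I − A)⁻¹ = adj(I−A) / det(I−A) ≈
  [   2.1572     0.1135     0.7230]
  [   0.3227     1.0696     0.4960]
  [   0.5677     0.0299     1.2429]
First solve x = (I − A)⁻¹ d = adj(I−A)·d / det(I−A); in particular x_3 = (0.2375·145 + 0.0125·20 + 0.5200·115) / 0.418375 = 94.4875 / 0.418375 ≈ 225.84404.
Intermediate flow from 3 to 3: z_33 = a_33 · x_3 = 0.05 × 94.4875 / 0.418375 = 4.724375 / 0.418375 ≈ 11.292.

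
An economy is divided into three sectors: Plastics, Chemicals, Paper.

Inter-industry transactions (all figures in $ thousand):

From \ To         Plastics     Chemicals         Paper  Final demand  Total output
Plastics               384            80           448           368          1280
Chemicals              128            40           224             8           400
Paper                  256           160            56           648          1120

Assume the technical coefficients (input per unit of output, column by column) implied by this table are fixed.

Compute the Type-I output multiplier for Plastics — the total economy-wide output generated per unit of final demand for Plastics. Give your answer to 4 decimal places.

m_1 = 2.6433

Technical coefficients a_ij = z_ij / X_j:
  a_11 = 384/1280 = 0.30, a_21 = 128/1280 = 0.10, a_31 = 256/1280 = 0.20
  a_12 = 80/400 = 0.20, a_22 = 40/400 = 0.10, a_32 = 160/400 = 0.40
  a_13 = 448/1120 = 0.40, a_23 = 224/1120 = 0.20, a_33 = 56/1120 = 0.05
I − A =
  [   0.70    -0.20    -0.40]
  [  -0.10     0.90    -0.20]
  [  -0.20    -0.40     0.95]
Cofactors of I−A, C_ij = (−1)^(i+j)·(minor ij) (rows/columns in the sector order above):
  C_11 = (0.90)(0.95) − (-0.20)(-0.40) = 0.7750
  C_12 = −[(-0.10)(0.95) − (-0.20)(-0.20)] = 0.1350
  C_13 = (-0.10)(-0.40) − (0.90)(-0.20) = 0.2200
  C_21 = −[(-0.20)(0.95) − (-0.40)(-0.40)] = 0.3500
  C_22 = (0.70)(0.95) − (-0.40)(-0.20) = 0.5850
  C_23 = −[(0.70)(-0.40) − (-0.20)(-0.20)] = 0.3200
  C_31 = (-0.20)(-0.20) − (-0.40)(0.90) = 0.4000
  C_32 = −[(0.70)(-0.20) − (-0.40)(-0.10)] = 0.1800
  C_33 = (0.70)(0.90) − (-0.20)(-0.10) = 0.6100
det(I−A) = Σ_j (I−A)_1j·C_1j = (0.70)(0.7750) + (-0.20)(0.1350) + (-0.40)(0.2200) = 0.4275
adj(I−A) = Cᵀ =
  [ 0.7750   0.3500   0.4000]
  [ 0.1350   0.5850   0.1800]
  [ 0.2200   0.3200   0.6100]
(I − A)⁻¹ = adj(I−A) / det(I−A) ≈
  [   1.81287     0.81871     0.93567]
  [   0.31579     1.36842     0.42105]
  [   0.51462     0.74854     1.42690]
The output multiplier for sector j is the column-j sum of the Leontief inverse (I − A)⁻¹ = adj(I−A) / det(I−A).
Column 1 of adj(I−A): (0.7750, 0.1350, 0.2200); det(I−A) = 0.4275.
m_1 = (0.7750 + 0.1350 + 0.2200) / 0.4275 = 1.13 / 0.4275 ≈ 2.6433.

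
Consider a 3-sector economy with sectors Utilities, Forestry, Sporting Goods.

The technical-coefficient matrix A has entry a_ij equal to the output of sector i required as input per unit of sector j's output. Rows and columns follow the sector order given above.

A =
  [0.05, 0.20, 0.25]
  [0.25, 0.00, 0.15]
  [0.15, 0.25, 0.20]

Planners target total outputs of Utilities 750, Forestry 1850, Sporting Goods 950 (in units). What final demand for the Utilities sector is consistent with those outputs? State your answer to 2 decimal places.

I − A =
  [   0.95    -0.20    -0.25]
  [  -0.25     1.00    -0.15]
  [  -0.15    -0.25     0.80]
d = (I − A) x:
  d_1 = (+0.95)·750 + (-0.20)·1850 + (-0.25)·950 = 105.00
  d_2 = (-0.25)·750 + (+1.00)·1850 + (-0.15)·950 = 1520.00
  d_3 = (-0.15)·750 + (-0.25)·1850 + (+0.80)·950 = 185.00

d_1 = 105.00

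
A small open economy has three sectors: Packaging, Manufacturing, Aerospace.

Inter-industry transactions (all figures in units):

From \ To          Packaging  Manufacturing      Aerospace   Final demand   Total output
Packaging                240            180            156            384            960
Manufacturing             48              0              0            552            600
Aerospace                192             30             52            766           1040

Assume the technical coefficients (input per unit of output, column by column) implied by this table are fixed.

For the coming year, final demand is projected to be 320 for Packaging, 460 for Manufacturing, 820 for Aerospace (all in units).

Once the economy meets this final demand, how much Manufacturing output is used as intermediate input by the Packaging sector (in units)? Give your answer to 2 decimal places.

z_21 = 42.04

Technical coefficients a_ij = z_ij / X_j:
  a_11 = 240/960 = 0.25, a_21 = 48/960 = 0.05, a_31 = 192/960 = 0.20
  a_12 = 180/600 = 0.30, a_22 = 0/600 = 0.00, a_32 = 30/600 = 0.05
  a_13 = 156/1040 = 0.15, a_23 = 0/1040 = 0.00, a_33 = 52/1040 = 0.05
I − A =
  [   0.75    -0.30    -0.15]
  [  -0.05     1.00     0.00]
  [  -0.20    -0.05     0.95]
Cofactors of I−A, C_ij = (−1)^(i+j)·(minor ij) (rows/columns in the sector order above):
  C_11 = (1.00)(0.95) − (0.00)(-0.05) = 0.9500
  C_12 = −[(-0.05)(0.95) − (0.00)(-0.20)] = 0.0475
  C_13 = (-0.05)(-0.05) − (1.00)(-0.20) = 0.2025
  C_21 = −[(-0.30)(0.95) − (-0.15)(-0.05)] = 0.2925
  C_22 = (0.75)(0.95) − (-0.15)(-0.20) = 0.6825
  C_23 = −[(0.75)(-0.05) − (-0.30)(-0.20)] = 0.0975
  C_31 = (-0.30)(0.00) − (-0.15)(1.00) = 0.1500
  C_32 = −[(0.75)(0.00) − (-0.15)(-0.05)] = 0.0075
  C_33 = (0.75)(1.00) − (-0.30)(-0.05) = 0.7350
det(I−A) = Σ_j (I−A)_1j·C_1j = (0.75)(0.9500) + (-0.30)(0.0475) + (-0.15)(0.2025) = 0.667875
adj(I−A) = Cᵀ =
  [ 0.9500   0.2925   0.1500]
  [ 0.0475   0.6825   0.0075]
  [ 0.2025   0.0975   0.7350]
(I − A)⁻¹ = adj(I−A) / det(I−A) ≈
  [   1.4224     0.4380     0.2246]
  [   0.0711     1.0219     0.0112]
  [   0.3032     0.1460     1.1005]
First solve x = (I − A)⁻¹ d = adj(I−A)·d / det(I−A); in particular x_1 = (0.9500·320 + 0.2925·460 + 0.1500·820) / 0.667875 = 561.55 / 0.667875 ≈ 840.8010.
Intermediate flow from 2 to 1: z_21 = a_21 · x_1 = 0.05 × 561.55 / 0.667875 = 28.0775 / 0.667875 ≈ 42.04.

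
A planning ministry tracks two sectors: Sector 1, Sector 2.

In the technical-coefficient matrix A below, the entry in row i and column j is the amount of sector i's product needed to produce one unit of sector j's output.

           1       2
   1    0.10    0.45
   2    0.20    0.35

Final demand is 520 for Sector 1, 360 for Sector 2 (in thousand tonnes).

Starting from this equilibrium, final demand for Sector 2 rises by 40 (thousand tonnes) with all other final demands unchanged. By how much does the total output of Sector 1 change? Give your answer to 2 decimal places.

I − A =
  [   0.90    -0.45]
  [  -0.20     0.65]
det(I−A) = (0.90)(0.65) − (-0.45)(-0.20) = 0.4950
adj(I−A) = [[0.65, 0.45], [0.20, 0.90]]
(I − A)⁻¹ = adj(I−A) / det(I−A) ≈
  [   1.3131     0.9091]
  [   0.4040     1.8182]
Δx = (I − A)⁻¹ Δd with Δd having +40 in the Sector 2 component and 0 elsewhere.
So Δx_1 = L_12 · (+40), where L_12 = adj(I−A)_12 / det(I−A) = 0.45 / 0.4950.
Δx_1 = 0.45 × (+40) / 0.4950 = 18.00 / 0.4950 ≈ 36.36.

Δx_1 = 36.36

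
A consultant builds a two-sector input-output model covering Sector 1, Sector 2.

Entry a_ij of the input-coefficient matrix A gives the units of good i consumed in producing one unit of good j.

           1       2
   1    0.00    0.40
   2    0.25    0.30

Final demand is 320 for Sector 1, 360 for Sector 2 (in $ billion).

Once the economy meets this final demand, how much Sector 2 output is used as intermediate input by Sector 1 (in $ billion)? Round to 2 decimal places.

I − A =
  [   1.00    -0.40]
  [  -0.25     0.70]
det(I−A) = (1.00)(0.70) − (-0.40)(-0.25) = 0.6000
adj(I−A) = [[0.70, 0.40], [0.25, 1.00]]
(I − A)⁻¹ = adj(I−A) / det(I−A) ≈
  [   1.1667     0.6667]
  [   0.4167     1.6667]
First solve x = (I − A)⁻¹ d = adj(I−A)·d / det(I−A); in particular x_1 = (0.70·320 + 0.40·360) / 0.6000 = 368.00 / 0.6000 ≈ 613.3333.
Intermediate flow from 2 to 1: z_21 = a_21 · x_1 = 0.25 × 368.00 / 0.6000 = 92.00 / 0.6000 ≈ 153.33.

z_21 = 153.33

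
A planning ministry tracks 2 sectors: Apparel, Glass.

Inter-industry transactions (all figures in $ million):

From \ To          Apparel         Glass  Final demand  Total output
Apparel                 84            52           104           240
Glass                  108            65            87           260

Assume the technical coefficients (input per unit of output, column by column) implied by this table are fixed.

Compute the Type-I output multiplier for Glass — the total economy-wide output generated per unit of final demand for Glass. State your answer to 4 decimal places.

Technical coefficients a_ij = z_ij / X_j:
  a_AA = 84/240 = 0.35, a_GA = 108/240 = 0.45
  a_AG = 52/260 = 0.20, a_GG = 65/260 = 0.25
I − A =
  [   0.65    -0.20]
  [  -0.45     0.75]
det(I−A) = (0.65)(0.75) − (-0.20)(-0.45) = 0.3975
adj(I−A) = [[0.75, 0.20], [0.45, 0.65]]
(I − A)⁻¹ = adj(I−A) / det(I−A) ≈
  [   1.88679     0.50314]
  [   1.13208     1.63522]
The output multiplier for sector j is the column-j sum of the Leontief inverse (I − A)⁻¹ = adj(I−A) / det(I−A).
Column G of adj(I−A): (0.20, 0.65); det(I−A) = 0.3975.
m_G = (0.20 + 0.65) / 0.3975 = 0.85 / 0.3975 ≈ 2.1384.

m_G = 2.1384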